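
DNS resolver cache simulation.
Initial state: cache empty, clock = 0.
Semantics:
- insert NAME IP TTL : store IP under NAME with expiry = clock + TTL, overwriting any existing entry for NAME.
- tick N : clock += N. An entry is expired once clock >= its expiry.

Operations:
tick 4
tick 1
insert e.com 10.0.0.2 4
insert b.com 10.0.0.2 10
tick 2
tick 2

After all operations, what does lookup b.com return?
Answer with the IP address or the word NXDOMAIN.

Answer: 10.0.0.2

Derivation:
Op 1: tick 4 -> clock=4.
Op 2: tick 1 -> clock=5.
Op 3: insert e.com -> 10.0.0.2 (expiry=5+4=9). clock=5
Op 4: insert b.com -> 10.0.0.2 (expiry=5+10=15). clock=5
Op 5: tick 2 -> clock=7.
Op 6: tick 2 -> clock=9. purged={e.com}
lookup b.com: present, ip=10.0.0.2 expiry=15 > clock=9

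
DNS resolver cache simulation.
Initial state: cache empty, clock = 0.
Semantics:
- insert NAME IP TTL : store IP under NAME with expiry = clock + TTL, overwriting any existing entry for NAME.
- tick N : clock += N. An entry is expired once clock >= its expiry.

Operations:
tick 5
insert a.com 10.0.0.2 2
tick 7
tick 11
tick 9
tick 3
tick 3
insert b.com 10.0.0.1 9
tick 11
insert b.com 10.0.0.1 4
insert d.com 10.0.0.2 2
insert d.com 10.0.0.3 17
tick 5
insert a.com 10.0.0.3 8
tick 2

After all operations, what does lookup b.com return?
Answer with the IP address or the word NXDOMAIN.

Op 1: tick 5 -> clock=5.
Op 2: insert a.com -> 10.0.0.2 (expiry=5+2=7). clock=5
Op 3: tick 7 -> clock=12. purged={a.com}
Op 4: tick 11 -> clock=23.
Op 5: tick 9 -> clock=32.
Op 6: tick 3 -> clock=35.
Op 7: tick 3 -> clock=38.
Op 8: insert b.com -> 10.0.0.1 (expiry=38+9=47). clock=38
Op 9: tick 11 -> clock=49. purged={b.com}
Op 10: insert b.com -> 10.0.0.1 (expiry=49+4=53). clock=49
Op 11: insert d.com -> 10.0.0.2 (expiry=49+2=51). clock=49
Op 12: insert d.com -> 10.0.0.3 (expiry=49+17=66). clock=49
Op 13: tick 5 -> clock=54. purged={b.com}
Op 14: insert a.com -> 10.0.0.3 (expiry=54+8=62). clock=54
Op 15: tick 2 -> clock=56.
lookup b.com: not in cache (expired or never inserted)

Answer: NXDOMAIN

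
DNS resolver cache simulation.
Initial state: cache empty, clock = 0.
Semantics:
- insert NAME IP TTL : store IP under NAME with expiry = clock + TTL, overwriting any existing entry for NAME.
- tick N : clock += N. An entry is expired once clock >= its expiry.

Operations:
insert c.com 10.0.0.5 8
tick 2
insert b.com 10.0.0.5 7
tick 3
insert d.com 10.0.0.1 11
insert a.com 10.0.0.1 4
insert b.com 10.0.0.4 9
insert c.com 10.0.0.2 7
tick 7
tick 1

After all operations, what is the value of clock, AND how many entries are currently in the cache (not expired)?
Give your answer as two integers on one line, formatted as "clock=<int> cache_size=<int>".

Answer: clock=13 cache_size=2

Derivation:
Op 1: insert c.com -> 10.0.0.5 (expiry=0+8=8). clock=0
Op 2: tick 2 -> clock=2.
Op 3: insert b.com -> 10.0.0.5 (expiry=2+7=9). clock=2
Op 4: tick 3 -> clock=5.
Op 5: insert d.com -> 10.0.0.1 (expiry=5+11=16). clock=5
Op 6: insert a.com -> 10.0.0.1 (expiry=5+4=9). clock=5
Op 7: insert b.com -> 10.0.0.4 (expiry=5+9=14). clock=5
Op 8: insert c.com -> 10.0.0.2 (expiry=5+7=12). clock=5
Op 9: tick 7 -> clock=12. purged={a.com,c.com}
Op 10: tick 1 -> clock=13.
Final clock = 13
Final cache (unexpired): {b.com,d.com} -> size=2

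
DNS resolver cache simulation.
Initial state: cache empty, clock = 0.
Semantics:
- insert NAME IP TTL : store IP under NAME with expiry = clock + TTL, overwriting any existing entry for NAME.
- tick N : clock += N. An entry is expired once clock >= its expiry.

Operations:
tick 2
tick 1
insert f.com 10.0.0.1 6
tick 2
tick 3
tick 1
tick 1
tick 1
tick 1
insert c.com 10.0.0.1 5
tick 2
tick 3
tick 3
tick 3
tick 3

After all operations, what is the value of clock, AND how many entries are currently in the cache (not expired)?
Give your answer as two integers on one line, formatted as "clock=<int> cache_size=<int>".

Answer: clock=26 cache_size=0

Derivation:
Op 1: tick 2 -> clock=2.
Op 2: tick 1 -> clock=3.
Op 3: insert f.com -> 10.0.0.1 (expiry=3+6=9). clock=3
Op 4: tick 2 -> clock=5.
Op 5: tick 3 -> clock=8.
Op 6: tick 1 -> clock=9. purged={f.com}
Op 7: tick 1 -> clock=10.
Op 8: tick 1 -> clock=11.
Op 9: tick 1 -> clock=12.
Op 10: insert c.com -> 10.0.0.1 (expiry=12+5=17). clock=12
Op 11: tick 2 -> clock=14.
Op 12: tick 3 -> clock=17. purged={c.com}
Op 13: tick 3 -> clock=20.
Op 14: tick 3 -> clock=23.
Op 15: tick 3 -> clock=26.
Final clock = 26
Final cache (unexpired): {} -> size=0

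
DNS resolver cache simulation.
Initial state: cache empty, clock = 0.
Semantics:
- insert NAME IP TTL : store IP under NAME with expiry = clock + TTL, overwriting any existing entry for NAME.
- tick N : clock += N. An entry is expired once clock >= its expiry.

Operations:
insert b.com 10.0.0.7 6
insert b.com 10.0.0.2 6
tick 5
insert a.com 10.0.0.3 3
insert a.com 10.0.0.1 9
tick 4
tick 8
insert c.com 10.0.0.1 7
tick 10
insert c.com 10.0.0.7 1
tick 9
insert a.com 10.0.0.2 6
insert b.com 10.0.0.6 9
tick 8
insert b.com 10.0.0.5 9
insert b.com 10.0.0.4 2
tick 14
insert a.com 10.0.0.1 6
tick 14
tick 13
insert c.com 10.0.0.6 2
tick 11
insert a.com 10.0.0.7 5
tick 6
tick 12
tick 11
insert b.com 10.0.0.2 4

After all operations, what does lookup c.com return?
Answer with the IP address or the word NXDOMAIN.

Op 1: insert b.com -> 10.0.0.7 (expiry=0+6=6). clock=0
Op 2: insert b.com -> 10.0.0.2 (expiry=0+6=6). clock=0
Op 3: tick 5 -> clock=5.
Op 4: insert a.com -> 10.0.0.3 (expiry=5+3=8). clock=5
Op 5: insert a.com -> 10.0.0.1 (expiry=5+9=14). clock=5
Op 6: tick 4 -> clock=9. purged={b.com}
Op 7: tick 8 -> clock=17. purged={a.com}
Op 8: insert c.com -> 10.0.0.1 (expiry=17+7=24). clock=17
Op 9: tick 10 -> clock=27. purged={c.com}
Op 10: insert c.com -> 10.0.0.7 (expiry=27+1=28). clock=27
Op 11: tick 9 -> clock=36. purged={c.com}
Op 12: insert a.com -> 10.0.0.2 (expiry=36+6=42). clock=36
Op 13: insert b.com -> 10.0.0.6 (expiry=36+9=45). clock=36
Op 14: tick 8 -> clock=44. purged={a.com}
Op 15: insert b.com -> 10.0.0.5 (expiry=44+9=53). clock=44
Op 16: insert b.com -> 10.0.0.4 (expiry=44+2=46). clock=44
Op 17: tick 14 -> clock=58. purged={b.com}
Op 18: insert a.com -> 10.0.0.1 (expiry=58+6=64). clock=58
Op 19: tick 14 -> clock=72. purged={a.com}
Op 20: tick 13 -> clock=85.
Op 21: insert c.com -> 10.0.0.6 (expiry=85+2=87). clock=85
Op 22: tick 11 -> clock=96. purged={c.com}
Op 23: insert a.com -> 10.0.0.7 (expiry=96+5=101). clock=96
Op 24: tick 6 -> clock=102. purged={a.com}
Op 25: tick 12 -> clock=114.
Op 26: tick 11 -> clock=125.
Op 27: insert b.com -> 10.0.0.2 (expiry=125+4=129). clock=125
lookup c.com: not in cache (expired or never inserted)

Answer: NXDOMAIN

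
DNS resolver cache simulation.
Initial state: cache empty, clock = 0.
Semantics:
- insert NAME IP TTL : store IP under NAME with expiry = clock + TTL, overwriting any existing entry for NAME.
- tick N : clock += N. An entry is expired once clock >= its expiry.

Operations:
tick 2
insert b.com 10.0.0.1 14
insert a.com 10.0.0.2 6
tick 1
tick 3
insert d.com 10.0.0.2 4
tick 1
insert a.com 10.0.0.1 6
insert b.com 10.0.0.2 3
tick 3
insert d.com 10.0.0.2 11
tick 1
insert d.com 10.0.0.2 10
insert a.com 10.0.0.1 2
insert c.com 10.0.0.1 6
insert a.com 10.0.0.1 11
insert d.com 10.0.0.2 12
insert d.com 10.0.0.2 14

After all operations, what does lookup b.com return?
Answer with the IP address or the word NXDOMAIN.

Op 1: tick 2 -> clock=2.
Op 2: insert b.com -> 10.0.0.1 (expiry=2+14=16). clock=2
Op 3: insert a.com -> 10.0.0.2 (expiry=2+6=8). clock=2
Op 4: tick 1 -> clock=3.
Op 5: tick 3 -> clock=6.
Op 6: insert d.com -> 10.0.0.2 (expiry=6+4=10). clock=6
Op 7: tick 1 -> clock=7.
Op 8: insert a.com -> 10.0.0.1 (expiry=7+6=13). clock=7
Op 9: insert b.com -> 10.0.0.2 (expiry=7+3=10). clock=7
Op 10: tick 3 -> clock=10. purged={b.com,d.com}
Op 11: insert d.com -> 10.0.0.2 (expiry=10+11=21). clock=10
Op 12: tick 1 -> clock=11.
Op 13: insert d.com -> 10.0.0.2 (expiry=11+10=21). clock=11
Op 14: insert a.com -> 10.0.0.1 (expiry=11+2=13). clock=11
Op 15: insert c.com -> 10.0.0.1 (expiry=11+6=17). clock=11
Op 16: insert a.com -> 10.0.0.1 (expiry=11+11=22). clock=11
Op 17: insert d.com -> 10.0.0.2 (expiry=11+12=23). clock=11
Op 18: insert d.com -> 10.0.0.2 (expiry=11+14=25). clock=11
lookup b.com: not in cache (expired or never inserted)

Answer: NXDOMAIN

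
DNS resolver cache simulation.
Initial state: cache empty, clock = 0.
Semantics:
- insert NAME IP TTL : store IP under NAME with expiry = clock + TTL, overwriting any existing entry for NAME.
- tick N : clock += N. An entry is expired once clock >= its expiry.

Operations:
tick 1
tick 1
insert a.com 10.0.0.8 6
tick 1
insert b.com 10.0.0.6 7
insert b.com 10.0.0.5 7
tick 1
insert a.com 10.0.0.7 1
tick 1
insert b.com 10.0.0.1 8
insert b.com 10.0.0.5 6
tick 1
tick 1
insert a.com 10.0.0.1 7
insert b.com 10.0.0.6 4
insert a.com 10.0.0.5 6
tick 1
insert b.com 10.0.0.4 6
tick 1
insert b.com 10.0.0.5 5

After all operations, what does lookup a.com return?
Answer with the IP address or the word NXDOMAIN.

Op 1: tick 1 -> clock=1.
Op 2: tick 1 -> clock=2.
Op 3: insert a.com -> 10.0.0.8 (expiry=2+6=8). clock=2
Op 4: tick 1 -> clock=3.
Op 5: insert b.com -> 10.0.0.6 (expiry=3+7=10). clock=3
Op 6: insert b.com -> 10.0.0.5 (expiry=3+7=10). clock=3
Op 7: tick 1 -> clock=4.
Op 8: insert a.com -> 10.0.0.7 (expiry=4+1=5). clock=4
Op 9: tick 1 -> clock=5. purged={a.com}
Op 10: insert b.com -> 10.0.0.1 (expiry=5+8=13). clock=5
Op 11: insert b.com -> 10.0.0.5 (expiry=5+6=11). clock=5
Op 12: tick 1 -> clock=6.
Op 13: tick 1 -> clock=7.
Op 14: insert a.com -> 10.0.0.1 (expiry=7+7=14). clock=7
Op 15: insert b.com -> 10.0.0.6 (expiry=7+4=11). clock=7
Op 16: insert a.com -> 10.0.0.5 (expiry=7+6=13). clock=7
Op 17: tick 1 -> clock=8.
Op 18: insert b.com -> 10.0.0.4 (expiry=8+6=14). clock=8
Op 19: tick 1 -> clock=9.
Op 20: insert b.com -> 10.0.0.5 (expiry=9+5=14). clock=9
lookup a.com: present, ip=10.0.0.5 expiry=13 > clock=9

Answer: 10.0.0.5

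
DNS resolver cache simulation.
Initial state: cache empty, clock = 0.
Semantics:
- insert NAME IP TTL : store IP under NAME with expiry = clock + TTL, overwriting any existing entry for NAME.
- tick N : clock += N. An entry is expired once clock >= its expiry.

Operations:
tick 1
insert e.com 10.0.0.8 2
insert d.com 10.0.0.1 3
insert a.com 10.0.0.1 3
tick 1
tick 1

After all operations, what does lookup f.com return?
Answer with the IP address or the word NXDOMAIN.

Answer: NXDOMAIN

Derivation:
Op 1: tick 1 -> clock=1.
Op 2: insert e.com -> 10.0.0.8 (expiry=1+2=3). clock=1
Op 3: insert d.com -> 10.0.0.1 (expiry=1+3=4). clock=1
Op 4: insert a.com -> 10.0.0.1 (expiry=1+3=4). clock=1
Op 5: tick 1 -> clock=2.
Op 6: tick 1 -> clock=3. purged={e.com}
lookup f.com: not in cache (expired or never inserted)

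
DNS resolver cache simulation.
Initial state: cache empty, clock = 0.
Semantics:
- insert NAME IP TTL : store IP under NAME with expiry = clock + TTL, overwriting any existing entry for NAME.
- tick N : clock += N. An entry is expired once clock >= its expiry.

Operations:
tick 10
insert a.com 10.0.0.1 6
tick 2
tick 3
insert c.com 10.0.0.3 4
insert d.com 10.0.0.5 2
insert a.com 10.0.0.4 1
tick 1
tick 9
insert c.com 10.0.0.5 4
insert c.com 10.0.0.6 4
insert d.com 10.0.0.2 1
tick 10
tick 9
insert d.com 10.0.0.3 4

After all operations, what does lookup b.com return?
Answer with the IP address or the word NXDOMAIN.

Op 1: tick 10 -> clock=10.
Op 2: insert a.com -> 10.0.0.1 (expiry=10+6=16). clock=10
Op 3: tick 2 -> clock=12.
Op 4: tick 3 -> clock=15.
Op 5: insert c.com -> 10.0.0.3 (expiry=15+4=19). clock=15
Op 6: insert d.com -> 10.0.0.5 (expiry=15+2=17). clock=15
Op 7: insert a.com -> 10.0.0.4 (expiry=15+1=16). clock=15
Op 8: tick 1 -> clock=16. purged={a.com}
Op 9: tick 9 -> clock=25. purged={c.com,d.com}
Op 10: insert c.com -> 10.0.0.5 (expiry=25+4=29). clock=25
Op 11: insert c.com -> 10.0.0.6 (expiry=25+4=29). clock=25
Op 12: insert d.com -> 10.0.0.2 (expiry=25+1=26). clock=25
Op 13: tick 10 -> clock=35. purged={c.com,d.com}
Op 14: tick 9 -> clock=44.
Op 15: insert d.com -> 10.0.0.3 (expiry=44+4=48). clock=44
lookup b.com: not in cache (expired or never inserted)

Answer: NXDOMAIN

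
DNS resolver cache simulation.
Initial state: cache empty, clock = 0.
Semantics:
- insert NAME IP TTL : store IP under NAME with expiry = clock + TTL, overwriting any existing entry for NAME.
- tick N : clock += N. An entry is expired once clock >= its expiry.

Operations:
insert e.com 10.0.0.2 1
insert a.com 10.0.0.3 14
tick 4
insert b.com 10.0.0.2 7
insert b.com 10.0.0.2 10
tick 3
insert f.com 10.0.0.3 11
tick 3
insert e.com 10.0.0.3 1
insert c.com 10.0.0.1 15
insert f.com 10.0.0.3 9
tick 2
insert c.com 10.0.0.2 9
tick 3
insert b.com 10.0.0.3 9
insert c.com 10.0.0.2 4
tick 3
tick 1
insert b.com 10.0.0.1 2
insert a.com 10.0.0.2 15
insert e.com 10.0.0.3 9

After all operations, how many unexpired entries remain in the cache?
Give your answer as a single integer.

Op 1: insert e.com -> 10.0.0.2 (expiry=0+1=1). clock=0
Op 2: insert a.com -> 10.0.0.3 (expiry=0+14=14). clock=0
Op 3: tick 4 -> clock=4. purged={e.com}
Op 4: insert b.com -> 10.0.0.2 (expiry=4+7=11). clock=4
Op 5: insert b.com -> 10.0.0.2 (expiry=4+10=14). clock=4
Op 6: tick 3 -> clock=7.
Op 7: insert f.com -> 10.0.0.3 (expiry=7+11=18). clock=7
Op 8: tick 3 -> clock=10.
Op 9: insert e.com -> 10.0.0.3 (expiry=10+1=11). clock=10
Op 10: insert c.com -> 10.0.0.1 (expiry=10+15=25). clock=10
Op 11: insert f.com -> 10.0.0.3 (expiry=10+9=19). clock=10
Op 12: tick 2 -> clock=12. purged={e.com}
Op 13: insert c.com -> 10.0.0.2 (expiry=12+9=21). clock=12
Op 14: tick 3 -> clock=15. purged={a.com,b.com}
Op 15: insert b.com -> 10.0.0.3 (expiry=15+9=24). clock=15
Op 16: insert c.com -> 10.0.0.2 (expiry=15+4=19). clock=15
Op 17: tick 3 -> clock=18.
Op 18: tick 1 -> clock=19. purged={c.com,f.com}
Op 19: insert b.com -> 10.0.0.1 (expiry=19+2=21). clock=19
Op 20: insert a.com -> 10.0.0.2 (expiry=19+15=34). clock=19
Op 21: insert e.com -> 10.0.0.3 (expiry=19+9=28). clock=19
Final cache (unexpired): {a.com,b.com,e.com} -> size=3

Answer: 3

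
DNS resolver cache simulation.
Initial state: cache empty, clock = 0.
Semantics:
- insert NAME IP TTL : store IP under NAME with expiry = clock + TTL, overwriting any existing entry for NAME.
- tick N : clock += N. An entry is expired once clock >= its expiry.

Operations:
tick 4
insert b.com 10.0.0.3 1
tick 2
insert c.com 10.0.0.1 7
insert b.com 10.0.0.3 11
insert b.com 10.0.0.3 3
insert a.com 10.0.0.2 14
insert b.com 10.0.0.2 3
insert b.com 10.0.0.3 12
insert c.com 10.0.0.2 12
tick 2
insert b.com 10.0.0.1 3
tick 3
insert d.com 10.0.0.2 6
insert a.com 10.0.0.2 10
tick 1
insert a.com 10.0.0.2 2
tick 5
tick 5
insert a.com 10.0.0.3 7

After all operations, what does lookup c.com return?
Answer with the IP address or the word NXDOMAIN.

Op 1: tick 4 -> clock=4.
Op 2: insert b.com -> 10.0.0.3 (expiry=4+1=5). clock=4
Op 3: tick 2 -> clock=6. purged={b.com}
Op 4: insert c.com -> 10.0.0.1 (expiry=6+7=13). clock=6
Op 5: insert b.com -> 10.0.0.3 (expiry=6+11=17). clock=6
Op 6: insert b.com -> 10.0.0.3 (expiry=6+3=9). clock=6
Op 7: insert a.com -> 10.0.0.2 (expiry=6+14=20). clock=6
Op 8: insert b.com -> 10.0.0.2 (expiry=6+3=9). clock=6
Op 9: insert b.com -> 10.0.0.3 (expiry=6+12=18). clock=6
Op 10: insert c.com -> 10.0.0.2 (expiry=6+12=18). clock=6
Op 11: tick 2 -> clock=8.
Op 12: insert b.com -> 10.0.0.1 (expiry=8+3=11). clock=8
Op 13: tick 3 -> clock=11. purged={b.com}
Op 14: insert d.com -> 10.0.0.2 (expiry=11+6=17). clock=11
Op 15: insert a.com -> 10.0.0.2 (expiry=11+10=21). clock=11
Op 16: tick 1 -> clock=12.
Op 17: insert a.com -> 10.0.0.2 (expiry=12+2=14). clock=12
Op 18: tick 5 -> clock=17. purged={a.com,d.com}
Op 19: tick 5 -> clock=22. purged={c.com}
Op 20: insert a.com -> 10.0.0.3 (expiry=22+7=29). clock=22
lookup c.com: not in cache (expired or never inserted)

Answer: NXDOMAIN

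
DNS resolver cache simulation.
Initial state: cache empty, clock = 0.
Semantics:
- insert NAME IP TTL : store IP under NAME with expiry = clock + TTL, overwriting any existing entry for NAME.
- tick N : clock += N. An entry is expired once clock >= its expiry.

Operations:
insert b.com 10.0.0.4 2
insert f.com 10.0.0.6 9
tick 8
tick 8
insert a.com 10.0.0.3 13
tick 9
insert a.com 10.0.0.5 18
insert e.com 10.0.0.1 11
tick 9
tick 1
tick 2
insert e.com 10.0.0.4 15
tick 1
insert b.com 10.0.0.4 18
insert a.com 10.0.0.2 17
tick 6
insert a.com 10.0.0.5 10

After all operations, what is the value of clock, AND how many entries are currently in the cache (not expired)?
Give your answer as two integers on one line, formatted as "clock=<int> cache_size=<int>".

Answer: clock=44 cache_size=3

Derivation:
Op 1: insert b.com -> 10.0.0.4 (expiry=0+2=2). clock=0
Op 2: insert f.com -> 10.0.0.6 (expiry=0+9=9). clock=0
Op 3: tick 8 -> clock=8. purged={b.com}
Op 4: tick 8 -> clock=16. purged={f.com}
Op 5: insert a.com -> 10.0.0.3 (expiry=16+13=29). clock=16
Op 6: tick 9 -> clock=25.
Op 7: insert a.com -> 10.0.0.5 (expiry=25+18=43). clock=25
Op 8: insert e.com -> 10.0.0.1 (expiry=25+11=36). clock=25
Op 9: tick 9 -> clock=34.
Op 10: tick 1 -> clock=35.
Op 11: tick 2 -> clock=37. purged={e.com}
Op 12: insert e.com -> 10.0.0.4 (expiry=37+15=52). clock=37
Op 13: tick 1 -> clock=38.
Op 14: insert b.com -> 10.0.0.4 (expiry=38+18=56). clock=38
Op 15: insert a.com -> 10.0.0.2 (expiry=38+17=55). clock=38
Op 16: tick 6 -> clock=44.
Op 17: insert a.com -> 10.0.0.5 (expiry=44+10=54). clock=44
Final clock = 44
Final cache (unexpired): {a.com,b.com,e.com} -> size=3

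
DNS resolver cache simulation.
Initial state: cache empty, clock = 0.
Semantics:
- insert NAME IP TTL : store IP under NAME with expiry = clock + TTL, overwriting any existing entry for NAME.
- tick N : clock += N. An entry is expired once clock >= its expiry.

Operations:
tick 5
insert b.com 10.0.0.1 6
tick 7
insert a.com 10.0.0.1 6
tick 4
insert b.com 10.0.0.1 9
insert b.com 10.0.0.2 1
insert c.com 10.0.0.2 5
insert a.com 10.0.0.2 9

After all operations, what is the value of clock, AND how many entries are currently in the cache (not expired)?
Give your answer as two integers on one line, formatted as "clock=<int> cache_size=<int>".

Op 1: tick 5 -> clock=5.
Op 2: insert b.com -> 10.0.0.1 (expiry=5+6=11). clock=5
Op 3: tick 7 -> clock=12. purged={b.com}
Op 4: insert a.com -> 10.0.0.1 (expiry=12+6=18). clock=12
Op 5: tick 4 -> clock=16.
Op 6: insert b.com -> 10.0.0.1 (expiry=16+9=25). clock=16
Op 7: insert b.com -> 10.0.0.2 (expiry=16+1=17). clock=16
Op 8: insert c.com -> 10.0.0.2 (expiry=16+5=21). clock=16
Op 9: insert a.com -> 10.0.0.2 (expiry=16+9=25). clock=16
Final clock = 16
Final cache (unexpired): {a.com,b.com,c.com} -> size=3

Answer: clock=16 cache_size=3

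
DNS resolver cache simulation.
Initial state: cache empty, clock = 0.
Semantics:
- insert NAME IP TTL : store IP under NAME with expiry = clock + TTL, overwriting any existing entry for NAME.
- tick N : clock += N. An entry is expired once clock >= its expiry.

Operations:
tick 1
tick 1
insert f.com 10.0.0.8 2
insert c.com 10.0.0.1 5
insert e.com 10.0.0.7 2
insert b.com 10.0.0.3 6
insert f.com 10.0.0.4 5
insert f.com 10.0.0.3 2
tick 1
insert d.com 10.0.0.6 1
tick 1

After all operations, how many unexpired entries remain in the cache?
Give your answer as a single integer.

Answer: 2

Derivation:
Op 1: tick 1 -> clock=1.
Op 2: tick 1 -> clock=2.
Op 3: insert f.com -> 10.0.0.8 (expiry=2+2=4). clock=2
Op 4: insert c.com -> 10.0.0.1 (expiry=2+5=7). clock=2
Op 5: insert e.com -> 10.0.0.7 (expiry=2+2=4). clock=2
Op 6: insert b.com -> 10.0.0.3 (expiry=2+6=8). clock=2
Op 7: insert f.com -> 10.0.0.4 (expiry=2+5=7). clock=2
Op 8: insert f.com -> 10.0.0.3 (expiry=2+2=4). clock=2
Op 9: tick 1 -> clock=3.
Op 10: insert d.com -> 10.0.0.6 (expiry=3+1=4). clock=3
Op 11: tick 1 -> clock=4. purged={d.com,e.com,f.com}
Final cache (unexpired): {b.com,c.com} -> size=2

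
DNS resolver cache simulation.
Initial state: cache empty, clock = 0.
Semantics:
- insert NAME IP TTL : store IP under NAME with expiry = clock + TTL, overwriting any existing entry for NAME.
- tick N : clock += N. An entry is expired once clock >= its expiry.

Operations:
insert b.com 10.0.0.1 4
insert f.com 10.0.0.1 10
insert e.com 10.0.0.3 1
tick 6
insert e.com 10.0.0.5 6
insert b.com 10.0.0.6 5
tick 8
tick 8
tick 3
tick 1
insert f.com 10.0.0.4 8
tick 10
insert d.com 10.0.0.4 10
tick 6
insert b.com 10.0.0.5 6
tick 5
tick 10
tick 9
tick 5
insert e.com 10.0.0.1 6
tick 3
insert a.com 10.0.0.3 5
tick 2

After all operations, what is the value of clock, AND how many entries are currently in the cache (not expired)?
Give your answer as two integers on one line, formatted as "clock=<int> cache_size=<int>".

Answer: clock=76 cache_size=2

Derivation:
Op 1: insert b.com -> 10.0.0.1 (expiry=0+4=4). clock=0
Op 2: insert f.com -> 10.0.0.1 (expiry=0+10=10). clock=0
Op 3: insert e.com -> 10.0.0.3 (expiry=0+1=1). clock=0
Op 4: tick 6 -> clock=6. purged={b.com,e.com}
Op 5: insert e.com -> 10.0.0.5 (expiry=6+6=12). clock=6
Op 6: insert b.com -> 10.0.0.6 (expiry=6+5=11). clock=6
Op 7: tick 8 -> clock=14. purged={b.com,e.com,f.com}
Op 8: tick 8 -> clock=22.
Op 9: tick 3 -> clock=25.
Op 10: tick 1 -> clock=26.
Op 11: insert f.com -> 10.0.0.4 (expiry=26+8=34). clock=26
Op 12: tick 10 -> clock=36. purged={f.com}
Op 13: insert d.com -> 10.0.0.4 (expiry=36+10=46). clock=36
Op 14: tick 6 -> clock=42.
Op 15: insert b.com -> 10.0.0.5 (expiry=42+6=48). clock=42
Op 16: tick 5 -> clock=47. purged={d.com}
Op 17: tick 10 -> clock=57. purged={b.com}
Op 18: tick 9 -> clock=66.
Op 19: tick 5 -> clock=71.
Op 20: insert e.com -> 10.0.0.1 (expiry=71+6=77). clock=71
Op 21: tick 3 -> clock=74.
Op 22: insert a.com -> 10.0.0.3 (expiry=74+5=79). clock=74
Op 23: tick 2 -> clock=76.
Final clock = 76
Final cache (unexpired): {a.com,e.com} -> size=2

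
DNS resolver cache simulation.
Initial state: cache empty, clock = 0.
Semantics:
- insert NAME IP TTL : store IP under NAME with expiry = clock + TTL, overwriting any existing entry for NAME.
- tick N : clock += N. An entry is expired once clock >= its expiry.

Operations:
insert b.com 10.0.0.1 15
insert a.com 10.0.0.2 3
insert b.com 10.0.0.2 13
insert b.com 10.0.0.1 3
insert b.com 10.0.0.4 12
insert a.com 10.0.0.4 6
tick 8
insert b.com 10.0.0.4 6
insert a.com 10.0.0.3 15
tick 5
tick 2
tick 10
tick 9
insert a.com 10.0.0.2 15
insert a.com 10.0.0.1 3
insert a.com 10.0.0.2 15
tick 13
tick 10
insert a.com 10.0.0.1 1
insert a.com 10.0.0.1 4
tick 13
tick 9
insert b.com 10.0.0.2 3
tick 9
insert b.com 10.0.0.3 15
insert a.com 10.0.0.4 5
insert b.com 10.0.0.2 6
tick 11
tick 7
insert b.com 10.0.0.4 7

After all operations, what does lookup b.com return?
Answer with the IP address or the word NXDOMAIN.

Op 1: insert b.com -> 10.0.0.1 (expiry=0+15=15). clock=0
Op 2: insert a.com -> 10.0.0.2 (expiry=0+3=3). clock=0
Op 3: insert b.com -> 10.0.0.2 (expiry=0+13=13). clock=0
Op 4: insert b.com -> 10.0.0.1 (expiry=0+3=3). clock=0
Op 5: insert b.com -> 10.0.0.4 (expiry=0+12=12). clock=0
Op 6: insert a.com -> 10.0.0.4 (expiry=0+6=6). clock=0
Op 7: tick 8 -> clock=8. purged={a.com}
Op 8: insert b.com -> 10.0.0.4 (expiry=8+6=14). clock=8
Op 9: insert a.com -> 10.0.0.3 (expiry=8+15=23). clock=8
Op 10: tick 5 -> clock=13.
Op 11: tick 2 -> clock=15. purged={b.com}
Op 12: tick 10 -> clock=25. purged={a.com}
Op 13: tick 9 -> clock=34.
Op 14: insert a.com -> 10.0.0.2 (expiry=34+15=49). clock=34
Op 15: insert a.com -> 10.0.0.1 (expiry=34+3=37). clock=34
Op 16: insert a.com -> 10.0.0.2 (expiry=34+15=49). clock=34
Op 17: tick 13 -> clock=47.
Op 18: tick 10 -> clock=57. purged={a.com}
Op 19: insert a.com -> 10.0.0.1 (expiry=57+1=58). clock=57
Op 20: insert a.com -> 10.0.0.1 (expiry=57+4=61). clock=57
Op 21: tick 13 -> clock=70. purged={a.com}
Op 22: tick 9 -> clock=79.
Op 23: insert b.com -> 10.0.0.2 (expiry=79+3=82). clock=79
Op 24: tick 9 -> clock=88. purged={b.com}
Op 25: insert b.com -> 10.0.0.3 (expiry=88+15=103). clock=88
Op 26: insert a.com -> 10.0.0.4 (expiry=88+5=93). clock=88
Op 27: insert b.com -> 10.0.0.2 (expiry=88+6=94). clock=88
Op 28: tick 11 -> clock=99. purged={a.com,b.com}
Op 29: tick 7 -> clock=106.
Op 30: insert b.com -> 10.0.0.4 (expiry=106+7=113). clock=106
lookup b.com: present, ip=10.0.0.4 expiry=113 > clock=106

Answer: 10.0.0.4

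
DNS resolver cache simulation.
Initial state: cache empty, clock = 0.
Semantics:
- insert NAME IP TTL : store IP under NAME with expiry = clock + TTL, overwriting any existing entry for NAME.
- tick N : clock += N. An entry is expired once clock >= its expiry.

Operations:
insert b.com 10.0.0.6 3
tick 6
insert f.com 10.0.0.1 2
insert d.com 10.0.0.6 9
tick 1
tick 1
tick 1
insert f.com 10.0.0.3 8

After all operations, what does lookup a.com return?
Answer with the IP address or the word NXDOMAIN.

Answer: NXDOMAIN

Derivation:
Op 1: insert b.com -> 10.0.0.6 (expiry=0+3=3). clock=0
Op 2: tick 6 -> clock=6. purged={b.com}
Op 3: insert f.com -> 10.0.0.1 (expiry=6+2=8). clock=6
Op 4: insert d.com -> 10.0.0.6 (expiry=6+9=15). clock=6
Op 5: tick 1 -> clock=7.
Op 6: tick 1 -> clock=8. purged={f.com}
Op 7: tick 1 -> clock=9.
Op 8: insert f.com -> 10.0.0.3 (expiry=9+8=17). clock=9
lookup a.com: not in cache (expired or never inserted)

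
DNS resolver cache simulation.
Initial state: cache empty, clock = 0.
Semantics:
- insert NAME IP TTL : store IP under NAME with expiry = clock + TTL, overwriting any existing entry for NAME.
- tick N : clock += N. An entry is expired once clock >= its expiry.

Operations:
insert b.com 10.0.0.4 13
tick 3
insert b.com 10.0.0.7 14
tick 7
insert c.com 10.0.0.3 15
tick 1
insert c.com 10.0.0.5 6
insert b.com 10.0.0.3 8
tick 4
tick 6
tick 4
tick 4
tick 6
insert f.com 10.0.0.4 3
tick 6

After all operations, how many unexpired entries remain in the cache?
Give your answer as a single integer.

Op 1: insert b.com -> 10.0.0.4 (expiry=0+13=13). clock=0
Op 2: tick 3 -> clock=3.
Op 3: insert b.com -> 10.0.0.7 (expiry=3+14=17). clock=3
Op 4: tick 7 -> clock=10.
Op 5: insert c.com -> 10.0.0.3 (expiry=10+15=25). clock=10
Op 6: tick 1 -> clock=11.
Op 7: insert c.com -> 10.0.0.5 (expiry=11+6=17). clock=11
Op 8: insert b.com -> 10.0.0.3 (expiry=11+8=19). clock=11
Op 9: tick 4 -> clock=15.
Op 10: tick 6 -> clock=21. purged={b.com,c.com}
Op 11: tick 4 -> clock=25.
Op 12: tick 4 -> clock=29.
Op 13: tick 6 -> clock=35.
Op 14: insert f.com -> 10.0.0.4 (expiry=35+3=38). clock=35
Op 15: tick 6 -> clock=41. purged={f.com}
Final cache (unexpired): {} -> size=0

Answer: 0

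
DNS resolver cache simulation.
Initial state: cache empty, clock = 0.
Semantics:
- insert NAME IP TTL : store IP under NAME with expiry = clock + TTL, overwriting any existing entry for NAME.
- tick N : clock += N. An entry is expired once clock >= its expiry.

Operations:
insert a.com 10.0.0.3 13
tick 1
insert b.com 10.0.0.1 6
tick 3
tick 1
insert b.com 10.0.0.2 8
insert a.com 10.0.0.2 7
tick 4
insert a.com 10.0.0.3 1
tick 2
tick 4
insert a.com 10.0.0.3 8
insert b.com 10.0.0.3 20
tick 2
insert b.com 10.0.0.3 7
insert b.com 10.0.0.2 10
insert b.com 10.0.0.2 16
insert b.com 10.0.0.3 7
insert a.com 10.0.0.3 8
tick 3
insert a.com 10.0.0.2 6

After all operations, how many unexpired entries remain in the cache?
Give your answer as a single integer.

Answer: 2

Derivation:
Op 1: insert a.com -> 10.0.0.3 (expiry=0+13=13). clock=0
Op 2: tick 1 -> clock=1.
Op 3: insert b.com -> 10.0.0.1 (expiry=1+6=7). clock=1
Op 4: tick 3 -> clock=4.
Op 5: tick 1 -> clock=5.
Op 6: insert b.com -> 10.0.0.2 (expiry=5+8=13). clock=5
Op 7: insert a.com -> 10.0.0.2 (expiry=5+7=12). clock=5
Op 8: tick 4 -> clock=9.
Op 9: insert a.com -> 10.0.0.3 (expiry=9+1=10). clock=9
Op 10: tick 2 -> clock=11. purged={a.com}
Op 11: tick 4 -> clock=15. purged={b.com}
Op 12: insert a.com -> 10.0.0.3 (expiry=15+8=23). clock=15
Op 13: insert b.com -> 10.0.0.3 (expiry=15+20=35). clock=15
Op 14: tick 2 -> clock=17.
Op 15: insert b.com -> 10.0.0.3 (expiry=17+7=24). clock=17
Op 16: insert b.com -> 10.0.0.2 (expiry=17+10=27). clock=17
Op 17: insert b.com -> 10.0.0.2 (expiry=17+16=33). clock=17
Op 18: insert b.com -> 10.0.0.3 (expiry=17+7=24). clock=17
Op 19: insert a.com -> 10.0.0.3 (expiry=17+8=25). clock=17
Op 20: tick 3 -> clock=20.
Op 21: insert a.com -> 10.0.0.2 (expiry=20+6=26). clock=20
Final cache (unexpired): {a.com,b.com} -> size=2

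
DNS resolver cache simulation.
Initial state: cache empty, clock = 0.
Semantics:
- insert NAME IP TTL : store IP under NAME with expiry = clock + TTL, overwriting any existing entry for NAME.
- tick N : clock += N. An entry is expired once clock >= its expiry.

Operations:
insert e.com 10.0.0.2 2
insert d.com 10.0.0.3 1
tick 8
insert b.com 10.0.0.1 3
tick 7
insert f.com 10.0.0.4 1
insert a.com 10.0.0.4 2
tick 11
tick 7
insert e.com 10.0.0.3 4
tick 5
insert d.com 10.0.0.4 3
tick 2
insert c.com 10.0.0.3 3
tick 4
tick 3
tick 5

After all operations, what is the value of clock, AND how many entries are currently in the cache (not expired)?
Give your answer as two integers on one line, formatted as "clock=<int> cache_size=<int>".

Op 1: insert e.com -> 10.0.0.2 (expiry=0+2=2). clock=0
Op 2: insert d.com -> 10.0.0.3 (expiry=0+1=1). clock=0
Op 3: tick 8 -> clock=8. purged={d.com,e.com}
Op 4: insert b.com -> 10.0.0.1 (expiry=8+3=11). clock=8
Op 5: tick 7 -> clock=15. purged={b.com}
Op 6: insert f.com -> 10.0.0.4 (expiry=15+1=16). clock=15
Op 7: insert a.com -> 10.0.0.4 (expiry=15+2=17). clock=15
Op 8: tick 11 -> clock=26. purged={a.com,f.com}
Op 9: tick 7 -> clock=33.
Op 10: insert e.com -> 10.0.0.3 (expiry=33+4=37). clock=33
Op 11: tick 5 -> clock=38. purged={e.com}
Op 12: insert d.com -> 10.0.0.4 (expiry=38+3=41). clock=38
Op 13: tick 2 -> clock=40.
Op 14: insert c.com -> 10.0.0.3 (expiry=40+3=43). clock=40
Op 15: tick 4 -> clock=44. purged={c.com,d.com}
Op 16: tick 3 -> clock=47.
Op 17: tick 5 -> clock=52.
Final clock = 52
Final cache (unexpired): {} -> size=0

Answer: clock=52 cache_size=0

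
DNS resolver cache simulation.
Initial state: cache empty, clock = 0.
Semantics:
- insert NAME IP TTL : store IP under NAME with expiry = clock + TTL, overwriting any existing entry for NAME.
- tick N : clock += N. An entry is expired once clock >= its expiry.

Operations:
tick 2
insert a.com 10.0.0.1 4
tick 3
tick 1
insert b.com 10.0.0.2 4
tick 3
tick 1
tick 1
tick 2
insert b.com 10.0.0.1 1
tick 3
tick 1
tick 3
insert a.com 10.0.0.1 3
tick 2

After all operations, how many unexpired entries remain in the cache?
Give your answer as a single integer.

Answer: 1

Derivation:
Op 1: tick 2 -> clock=2.
Op 2: insert a.com -> 10.0.0.1 (expiry=2+4=6). clock=2
Op 3: tick 3 -> clock=5.
Op 4: tick 1 -> clock=6. purged={a.com}
Op 5: insert b.com -> 10.0.0.2 (expiry=6+4=10). clock=6
Op 6: tick 3 -> clock=9.
Op 7: tick 1 -> clock=10. purged={b.com}
Op 8: tick 1 -> clock=11.
Op 9: tick 2 -> clock=13.
Op 10: insert b.com -> 10.0.0.1 (expiry=13+1=14). clock=13
Op 11: tick 3 -> clock=16. purged={b.com}
Op 12: tick 1 -> clock=17.
Op 13: tick 3 -> clock=20.
Op 14: insert a.com -> 10.0.0.1 (expiry=20+3=23). clock=20
Op 15: tick 2 -> clock=22.
Final cache (unexpired): {a.com} -> size=1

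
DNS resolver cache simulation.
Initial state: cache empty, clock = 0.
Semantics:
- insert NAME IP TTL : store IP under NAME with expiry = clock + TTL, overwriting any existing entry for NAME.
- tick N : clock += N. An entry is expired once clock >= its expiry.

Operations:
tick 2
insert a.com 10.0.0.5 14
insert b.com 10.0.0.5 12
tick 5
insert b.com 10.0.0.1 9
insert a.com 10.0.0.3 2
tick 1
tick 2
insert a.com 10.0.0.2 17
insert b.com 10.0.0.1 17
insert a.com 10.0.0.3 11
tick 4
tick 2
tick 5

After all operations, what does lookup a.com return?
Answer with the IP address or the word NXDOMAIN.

Answer: NXDOMAIN

Derivation:
Op 1: tick 2 -> clock=2.
Op 2: insert a.com -> 10.0.0.5 (expiry=2+14=16). clock=2
Op 3: insert b.com -> 10.0.0.5 (expiry=2+12=14). clock=2
Op 4: tick 5 -> clock=7.
Op 5: insert b.com -> 10.0.0.1 (expiry=7+9=16). clock=7
Op 6: insert a.com -> 10.0.0.3 (expiry=7+2=9). clock=7
Op 7: tick 1 -> clock=8.
Op 8: tick 2 -> clock=10. purged={a.com}
Op 9: insert a.com -> 10.0.0.2 (expiry=10+17=27). clock=10
Op 10: insert b.com -> 10.0.0.1 (expiry=10+17=27). clock=10
Op 11: insert a.com -> 10.0.0.3 (expiry=10+11=21). clock=10
Op 12: tick 4 -> clock=14.
Op 13: tick 2 -> clock=16.
Op 14: tick 5 -> clock=21. purged={a.com}
lookup a.com: not in cache (expired or never inserted)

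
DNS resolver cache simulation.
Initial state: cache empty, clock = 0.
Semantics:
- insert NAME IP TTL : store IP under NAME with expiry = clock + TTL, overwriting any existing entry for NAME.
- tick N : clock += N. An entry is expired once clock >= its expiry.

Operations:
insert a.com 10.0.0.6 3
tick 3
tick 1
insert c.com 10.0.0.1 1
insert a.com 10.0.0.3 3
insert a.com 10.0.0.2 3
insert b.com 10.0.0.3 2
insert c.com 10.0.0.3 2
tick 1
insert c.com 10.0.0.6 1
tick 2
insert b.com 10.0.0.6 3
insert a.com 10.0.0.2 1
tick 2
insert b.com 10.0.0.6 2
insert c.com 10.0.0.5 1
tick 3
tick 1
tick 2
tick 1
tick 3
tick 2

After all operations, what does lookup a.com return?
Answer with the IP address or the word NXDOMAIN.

Answer: NXDOMAIN

Derivation:
Op 1: insert a.com -> 10.0.0.6 (expiry=0+3=3). clock=0
Op 2: tick 3 -> clock=3. purged={a.com}
Op 3: tick 1 -> clock=4.
Op 4: insert c.com -> 10.0.0.1 (expiry=4+1=5). clock=4
Op 5: insert a.com -> 10.0.0.3 (expiry=4+3=7). clock=4
Op 6: insert a.com -> 10.0.0.2 (expiry=4+3=7). clock=4
Op 7: insert b.com -> 10.0.0.3 (expiry=4+2=6). clock=4
Op 8: insert c.com -> 10.0.0.3 (expiry=4+2=6). clock=4
Op 9: tick 1 -> clock=5.
Op 10: insert c.com -> 10.0.0.6 (expiry=5+1=6). clock=5
Op 11: tick 2 -> clock=7. purged={a.com,b.com,c.com}
Op 12: insert b.com -> 10.0.0.6 (expiry=7+3=10). clock=7
Op 13: insert a.com -> 10.0.0.2 (expiry=7+1=8). clock=7
Op 14: tick 2 -> clock=9. purged={a.com}
Op 15: insert b.com -> 10.0.0.6 (expiry=9+2=11). clock=9
Op 16: insert c.com -> 10.0.0.5 (expiry=9+1=10). clock=9
Op 17: tick 3 -> clock=12. purged={b.com,c.com}
Op 18: tick 1 -> clock=13.
Op 19: tick 2 -> clock=15.
Op 20: tick 1 -> clock=16.
Op 21: tick 3 -> clock=19.
Op 22: tick 2 -> clock=21.
lookup a.com: not in cache (expired or never inserted)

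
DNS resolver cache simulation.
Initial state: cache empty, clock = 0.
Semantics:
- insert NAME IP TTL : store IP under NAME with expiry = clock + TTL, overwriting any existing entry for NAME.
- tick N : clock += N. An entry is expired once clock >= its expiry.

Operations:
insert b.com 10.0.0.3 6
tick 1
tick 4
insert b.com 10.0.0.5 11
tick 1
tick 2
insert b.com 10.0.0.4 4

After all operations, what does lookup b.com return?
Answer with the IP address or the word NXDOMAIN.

Answer: 10.0.0.4

Derivation:
Op 1: insert b.com -> 10.0.0.3 (expiry=0+6=6). clock=0
Op 2: tick 1 -> clock=1.
Op 3: tick 4 -> clock=5.
Op 4: insert b.com -> 10.0.0.5 (expiry=5+11=16). clock=5
Op 5: tick 1 -> clock=6.
Op 6: tick 2 -> clock=8.
Op 7: insert b.com -> 10.0.0.4 (expiry=8+4=12). clock=8
lookup b.com: present, ip=10.0.0.4 expiry=12 > clock=8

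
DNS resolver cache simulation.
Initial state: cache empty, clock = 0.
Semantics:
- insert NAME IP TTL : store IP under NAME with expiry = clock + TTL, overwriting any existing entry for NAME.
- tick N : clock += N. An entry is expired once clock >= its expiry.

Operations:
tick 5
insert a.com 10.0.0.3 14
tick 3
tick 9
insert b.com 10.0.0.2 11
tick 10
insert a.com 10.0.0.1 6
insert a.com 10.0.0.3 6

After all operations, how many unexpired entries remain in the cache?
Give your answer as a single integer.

Op 1: tick 5 -> clock=5.
Op 2: insert a.com -> 10.0.0.3 (expiry=5+14=19). clock=5
Op 3: tick 3 -> clock=8.
Op 4: tick 9 -> clock=17.
Op 5: insert b.com -> 10.0.0.2 (expiry=17+11=28). clock=17
Op 6: tick 10 -> clock=27. purged={a.com}
Op 7: insert a.com -> 10.0.0.1 (expiry=27+6=33). clock=27
Op 8: insert a.com -> 10.0.0.3 (expiry=27+6=33). clock=27
Final cache (unexpired): {a.com,b.com} -> size=2

Answer: 2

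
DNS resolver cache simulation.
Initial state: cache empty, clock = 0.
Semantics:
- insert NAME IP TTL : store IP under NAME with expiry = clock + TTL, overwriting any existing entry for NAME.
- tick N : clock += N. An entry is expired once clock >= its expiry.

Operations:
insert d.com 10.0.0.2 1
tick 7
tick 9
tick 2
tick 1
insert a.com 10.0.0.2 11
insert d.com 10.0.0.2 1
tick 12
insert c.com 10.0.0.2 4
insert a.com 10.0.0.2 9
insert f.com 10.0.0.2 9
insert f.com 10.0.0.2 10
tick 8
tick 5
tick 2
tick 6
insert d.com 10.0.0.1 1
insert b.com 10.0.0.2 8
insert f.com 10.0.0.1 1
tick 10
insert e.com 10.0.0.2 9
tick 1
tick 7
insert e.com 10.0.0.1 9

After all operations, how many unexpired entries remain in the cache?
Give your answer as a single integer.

Op 1: insert d.com -> 10.0.0.2 (expiry=0+1=1). clock=0
Op 2: tick 7 -> clock=7. purged={d.com}
Op 3: tick 9 -> clock=16.
Op 4: tick 2 -> clock=18.
Op 5: tick 1 -> clock=19.
Op 6: insert a.com -> 10.0.0.2 (expiry=19+11=30). clock=19
Op 7: insert d.com -> 10.0.0.2 (expiry=19+1=20). clock=19
Op 8: tick 12 -> clock=31. purged={a.com,d.com}
Op 9: insert c.com -> 10.0.0.2 (expiry=31+4=35). clock=31
Op 10: insert a.com -> 10.0.0.2 (expiry=31+9=40). clock=31
Op 11: insert f.com -> 10.0.0.2 (expiry=31+9=40). clock=31
Op 12: insert f.com -> 10.0.0.2 (expiry=31+10=41). clock=31
Op 13: tick 8 -> clock=39. purged={c.com}
Op 14: tick 5 -> clock=44. purged={a.com,f.com}
Op 15: tick 2 -> clock=46.
Op 16: tick 6 -> clock=52.
Op 17: insert d.com -> 10.0.0.1 (expiry=52+1=53). clock=52
Op 18: insert b.com -> 10.0.0.2 (expiry=52+8=60). clock=52
Op 19: insert f.com -> 10.0.0.1 (expiry=52+1=53). clock=52
Op 20: tick 10 -> clock=62. purged={b.com,d.com,f.com}
Op 21: insert e.com -> 10.0.0.2 (expiry=62+9=71). clock=62
Op 22: tick 1 -> clock=63.
Op 23: tick 7 -> clock=70.
Op 24: insert e.com -> 10.0.0.1 (expiry=70+9=79). clock=70
Final cache (unexpired): {e.com} -> size=1

Answer: 1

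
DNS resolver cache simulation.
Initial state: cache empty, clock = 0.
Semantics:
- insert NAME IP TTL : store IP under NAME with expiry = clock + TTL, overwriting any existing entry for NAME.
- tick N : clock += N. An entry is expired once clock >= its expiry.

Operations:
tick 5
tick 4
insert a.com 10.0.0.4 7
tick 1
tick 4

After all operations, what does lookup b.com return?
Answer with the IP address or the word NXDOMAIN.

Op 1: tick 5 -> clock=5.
Op 2: tick 4 -> clock=9.
Op 3: insert a.com -> 10.0.0.4 (expiry=9+7=16). clock=9
Op 4: tick 1 -> clock=10.
Op 5: tick 4 -> clock=14.
lookup b.com: not in cache (expired or never inserted)

Answer: NXDOMAIN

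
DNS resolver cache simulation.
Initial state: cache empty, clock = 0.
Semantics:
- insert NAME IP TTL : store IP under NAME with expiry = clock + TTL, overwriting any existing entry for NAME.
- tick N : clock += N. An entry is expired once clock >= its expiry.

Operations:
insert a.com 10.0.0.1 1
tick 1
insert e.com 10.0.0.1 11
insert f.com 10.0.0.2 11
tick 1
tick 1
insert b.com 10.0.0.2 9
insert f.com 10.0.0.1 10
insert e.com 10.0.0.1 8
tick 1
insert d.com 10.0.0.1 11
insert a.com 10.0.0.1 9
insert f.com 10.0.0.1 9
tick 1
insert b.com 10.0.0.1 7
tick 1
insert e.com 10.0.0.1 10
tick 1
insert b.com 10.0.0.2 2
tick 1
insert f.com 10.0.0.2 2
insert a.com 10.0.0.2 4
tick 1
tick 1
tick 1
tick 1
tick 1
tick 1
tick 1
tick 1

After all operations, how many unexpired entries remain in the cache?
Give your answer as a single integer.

Op 1: insert a.com -> 10.0.0.1 (expiry=0+1=1). clock=0
Op 2: tick 1 -> clock=1. purged={a.com}
Op 3: insert e.com -> 10.0.0.1 (expiry=1+11=12). clock=1
Op 4: insert f.com -> 10.0.0.2 (expiry=1+11=12). clock=1
Op 5: tick 1 -> clock=2.
Op 6: tick 1 -> clock=3.
Op 7: insert b.com -> 10.0.0.2 (expiry=3+9=12). clock=3
Op 8: insert f.com -> 10.0.0.1 (expiry=3+10=13). clock=3
Op 9: insert e.com -> 10.0.0.1 (expiry=3+8=11). clock=3
Op 10: tick 1 -> clock=4.
Op 11: insert d.com -> 10.0.0.1 (expiry=4+11=15). clock=4
Op 12: insert a.com -> 10.0.0.1 (expiry=4+9=13). clock=4
Op 13: insert f.com -> 10.0.0.1 (expiry=4+9=13). clock=4
Op 14: tick 1 -> clock=5.
Op 15: insert b.com -> 10.0.0.1 (expiry=5+7=12). clock=5
Op 16: tick 1 -> clock=6.
Op 17: insert e.com -> 10.0.0.1 (expiry=6+10=16). clock=6
Op 18: tick 1 -> clock=7.
Op 19: insert b.com -> 10.0.0.2 (expiry=7+2=9). clock=7
Op 20: tick 1 -> clock=8.
Op 21: insert f.com -> 10.0.0.2 (expiry=8+2=10). clock=8
Op 22: insert a.com -> 10.0.0.2 (expiry=8+4=12). clock=8
Op 23: tick 1 -> clock=9. purged={b.com}
Op 24: tick 1 -> clock=10. purged={f.com}
Op 25: tick 1 -> clock=11.
Op 26: tick 1 -> clock=12. purged={a.com}
Op 27: tick 1 -> clock=13.
Op 28: tick 1 -> clock=14.
Op 29: tick 1 -> clock=15. purged={d.com}
Op 30: tick 1 -> clock=16. purged={e.com}
Final cache (unexpired): {} -> size=0

Answer: 0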